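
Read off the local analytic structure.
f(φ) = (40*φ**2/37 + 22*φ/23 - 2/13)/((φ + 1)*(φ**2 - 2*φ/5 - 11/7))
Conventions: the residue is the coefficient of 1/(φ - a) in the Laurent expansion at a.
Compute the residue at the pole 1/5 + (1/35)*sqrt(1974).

The factor φ**2 - 2*φ/5 - 11/7 splits as (φ - a)(φ - a') with a = 1/5 + (1/35)*sqrt(1974), a' = 1/5 - (1/35)*sqrt(1974). At the order-1 pole a set g(φ) = (φ - a)*f(φ) = [(40*φ**2/37 + 22*φ/23 - 2/13)/(φ + 1)] / (φ - a').
Simple pole: residue = g(a) at a = 1/5 + (1/35)*sqrt(1974), which is 5035/11063 + (2735/1039922)*sqrt(1974).

The residue is 5035/11063 + (2735/1039922)*sqrt(1974).


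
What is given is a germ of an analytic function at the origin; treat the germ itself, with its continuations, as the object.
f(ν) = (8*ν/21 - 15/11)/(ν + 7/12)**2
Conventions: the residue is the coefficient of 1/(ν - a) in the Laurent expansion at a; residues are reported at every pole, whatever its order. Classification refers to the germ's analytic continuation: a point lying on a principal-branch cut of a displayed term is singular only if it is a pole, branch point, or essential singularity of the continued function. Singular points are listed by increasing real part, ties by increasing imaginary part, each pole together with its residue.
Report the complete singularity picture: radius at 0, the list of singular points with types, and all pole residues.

Radius of convergence at 0: 7/12.
At -7/12: a pole of order 2; residue 8/21.

Denominator factor (ν + 7/12)^2: pole of order 2 at -7/12, modulus 7/12.
The radius of convergence is the smallest modulus among the singular points: 7/12.
At the order-2 pole -7/12 set g(ν) = (ν - (-7/12))^2*f(ν) = 8*ν/21 - 15/11.
Order-2 pole: residue = g'(a); g'(-7/12) = 8/21, so the residue is 8/21.


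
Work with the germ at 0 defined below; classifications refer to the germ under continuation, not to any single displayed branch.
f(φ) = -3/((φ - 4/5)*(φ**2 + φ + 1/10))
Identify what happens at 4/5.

The denominator factor φ - 4/5 vanishes at 4/5 and appears to the power 1; the numerator there equals -3, nonzero, and no other factor vanishes.
Hence a pole whose order is the multiplicity, 1.

The point is a pole of order 1.


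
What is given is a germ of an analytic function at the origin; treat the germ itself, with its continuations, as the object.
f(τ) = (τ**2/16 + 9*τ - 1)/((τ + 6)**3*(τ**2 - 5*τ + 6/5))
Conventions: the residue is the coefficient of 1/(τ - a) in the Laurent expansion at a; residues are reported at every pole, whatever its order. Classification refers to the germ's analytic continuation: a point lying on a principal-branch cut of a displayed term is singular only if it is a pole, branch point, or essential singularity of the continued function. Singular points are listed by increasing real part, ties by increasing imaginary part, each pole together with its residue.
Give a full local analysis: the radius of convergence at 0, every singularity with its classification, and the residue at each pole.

Radius of convergence at 0: 5/2 - (1/10)*sqrt(505).
At -6: a pole of order 3; residue -996455/151732224.
At 5/2 - (1/10)*sqrt(505): a pole of order 1; residue 996455/303464448 - (6066185/30649909248)*sqrt(505).
At 5/2 + (1/10)*sqrt(505): a pole of order 1; residue 996455/303464448 + (6066185/30649909248)*sqrt(505).

Denominator factor (τ**2 - 5*τ + 6/5): discriminant 101/5, real irrational roots 5/2 + (1/10)*sqrt(505) and 5/2 - (1/10)*sqrt(505); poles of order 1, moduli 5/2 + (1/10)*sqrt(505) and 5/2 - (1/10)*sqrt(505).
Denominator factor (τ + 6)^3: pole of order 3 at -6, modulus 6.
The radius of convergence is the smallest modulus among the singular points: 5/2 - (1/10)*sqrt(505).
At the order-3 pole -6 set g(τ) = (τ - (-6))^3*f(τ) = (τ**2/16 + 9*τ - 1)/(τ**2 - 5*τ + 6/5).
Order-3 pole: residue = g''(a)/2; g''(-6) = -996455/75866112, so the residue is -996455/151732224.
The factor τ**2 - 5*τ + 6/5 splits as (τ - a)(τ - a') with a = 5/2 - (1/10)*sqrt(505), a' = 5/2 + (1/10)*sqrt(505). At the order-1 pole a set g(τ) = (τ - a)*f(τ) = [(τ**2/16 + 9*τ - 1)/(τ + 6)**3] / (τ - a').
Simple pole: residue = g(a) at a = 5/2 - (1/10)*sqrt(505), which is 996455/303464448 - (6066185/30649909248)*sqrt(505).
The factor τ**2 - 5*τ + 6/5 splits as (τ - a)(τ - a') with a = 5/2 + (1/10)*sqrt(505), a' = 5/2 - (1/10)*sqrt(505). At the order-1 pole a set g(τ) = (τ - a)*f(τ) = [(τ**2/16 + 9*τ - 1)/(τ + 6)**3] / (τ - a').
Simple pole: residue = g(a) at a = 5/2 + (1/10)*sqrt(505), which is 996455/303464448 + (6066185/30649909248)*sqrt(505).
List the singular points by increasing real part (a conjugate pair: the negative imaginary part first).


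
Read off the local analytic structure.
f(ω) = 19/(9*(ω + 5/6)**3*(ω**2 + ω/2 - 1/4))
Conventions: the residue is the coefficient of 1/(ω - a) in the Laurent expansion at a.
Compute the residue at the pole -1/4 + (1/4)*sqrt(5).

The residue is -65664 + (146832/5)*sqrt(5).

The factor ω**2 + ω/2 - 1/4 splits as (ω - a)(ω - a') with a = -1/4 + (1/4)*sqrt(5), a' = -1/4 - (1/4)*sqrt(5). At the order-1 pole a set g(ω) = (ω - a)*f(ω) = [19/(9*(ω + 5/6)**3)] / (ω - a').
Simple pole: residue = g(a) at a = -1/4 + (1/4)*sqrt(5), which is -65664 + (146832/5)*sqrt(5).


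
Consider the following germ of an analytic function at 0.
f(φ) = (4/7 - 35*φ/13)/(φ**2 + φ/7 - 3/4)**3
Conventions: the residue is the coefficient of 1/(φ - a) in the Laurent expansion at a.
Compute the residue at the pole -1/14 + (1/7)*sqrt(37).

The residue is (1001217/21071648)*sqrt(37).

The factor φ**2 + φ/7 - 3/4 splits as (φ - a)(φ - a') with a = -1/14 + (1/7)*sqrt(37), a' = -1/14 - (1/7)*sqrt(37). At the order-3 pole a set g(φ) = (φ - a)^3*f(φ) = [4/7 - 35*φ/13] / (φ - a')^3.
Order-3 pole: residue = g''(a)/2; g''(-1/14 + (1/7)*sqrt(37)) = (1001217/10535824)*sqrt(37), so the residue is (1001217/21071648)*sqrt(37).


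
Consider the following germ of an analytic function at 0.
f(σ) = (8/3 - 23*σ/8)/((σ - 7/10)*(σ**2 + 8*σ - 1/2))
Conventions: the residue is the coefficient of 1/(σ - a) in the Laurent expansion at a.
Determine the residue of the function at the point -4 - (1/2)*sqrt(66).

The factor σ**2 + 8*σ - 1/2 splits as (σ - a)(σ - a') with a = -4 - (1/2)*sqrt(66), a' = -4 + (1/2)*sqrt(66). At the order-1 pole a set g(σ) = (σ - a)*f(σ) = [(8/3 - 23*σ/8)/(σ - 7/10)] / (σ - a').
Simple pole: residue = g(a) at a = -4 - (1/2)*sqrt(66), which is -785/13416 + (22975/442728)*sqrt(66).

The residue is -785/13416 + (22975/442728)*sqrt(66).


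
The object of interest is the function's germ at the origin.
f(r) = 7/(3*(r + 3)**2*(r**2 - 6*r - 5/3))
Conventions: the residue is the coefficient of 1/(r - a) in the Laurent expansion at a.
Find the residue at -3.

At the order-2 pole -3 set g(r) = (r - (-3))^2*f(r) = 7/(3*(r**2 - 6*r - 5/3)).
Order-2 pole: residue = g'(a); g'(-3) = 63/1444, so the residue is 63/1444.

The residue is 63/1444.


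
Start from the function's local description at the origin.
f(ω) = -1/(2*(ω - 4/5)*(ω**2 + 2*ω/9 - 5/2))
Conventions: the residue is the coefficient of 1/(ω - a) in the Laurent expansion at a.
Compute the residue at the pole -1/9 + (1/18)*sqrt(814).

The factor ω**2 + 2*ω/9 - 5/2 splits as (ω - a)(ω - a') with a = -1/9 + (1/18)*sqrt(814), a' = -1/9 - (1/18)*sqrt(814). At the order-1 pole a set g(ω) = (ω - a)*f(ω) = [-1/(2*(ω - 4/5))] / (ω - a').
Simple pole: residue = g(a) at a = -1/9 + (1/18)*sqrt(814), which is -225/1514 - (1845/616198)*sqrt(814).

The residue is -225/1514 - (1845/616198)*sqrt(814).


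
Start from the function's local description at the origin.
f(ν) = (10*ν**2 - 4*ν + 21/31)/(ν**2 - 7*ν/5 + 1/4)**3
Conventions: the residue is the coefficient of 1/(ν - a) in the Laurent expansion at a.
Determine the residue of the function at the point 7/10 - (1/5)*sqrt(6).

The factor ν**2 - 7*ν/5 + 1/4 splits as (ν - a)(ν - a') with a = 7/10 - (1/5)*sqrt(6), a' = 7/10 + (1/5)*sqrt(6). At the order-3 pole a set g(ν) = (ν - a)^3*f(ν) = [10*ν**2 - 4*ν + 21/31] / (ν - a')^3.
Order-3 pole: residue = g''(a)/2; g''(7/10 - (1/5)*sqrt(6)) = -(383125/35712)*sqrt(6), so the residue is -(383125/71424)*sqrt(6).

The residue is -(383125/71424)*sqrt(6).


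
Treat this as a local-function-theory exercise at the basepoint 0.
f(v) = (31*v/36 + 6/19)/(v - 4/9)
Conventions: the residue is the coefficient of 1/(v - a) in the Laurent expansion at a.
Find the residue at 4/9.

At the order-1 pole 4/9 set g(v) = (v - (4/9))*f(v) = 31*v/36 + 6/19.
Simple pole: residue = g(a) at a = 4/9, which is 1075/1539.

The residue is 1075/1539.


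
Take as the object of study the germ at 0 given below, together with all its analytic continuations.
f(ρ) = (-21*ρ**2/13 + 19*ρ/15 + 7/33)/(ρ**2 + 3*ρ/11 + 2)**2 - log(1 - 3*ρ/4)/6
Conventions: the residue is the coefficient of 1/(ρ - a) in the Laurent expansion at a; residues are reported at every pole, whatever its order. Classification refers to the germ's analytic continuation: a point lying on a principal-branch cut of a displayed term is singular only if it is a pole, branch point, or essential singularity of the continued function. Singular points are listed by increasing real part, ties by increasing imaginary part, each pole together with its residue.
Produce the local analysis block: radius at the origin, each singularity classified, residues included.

Denominator factor (ρ**2 + 3*ρ/11 + 2)^2: discriminant -959/121, complex-conjugate roots (-3/22) + ((1/22)*sqrt(959))*i and (-3/22) - ((1/22)*sqrt(959))*i; poles of order 2, moduli sqrt(2) and sqrt(2).
Branch term (-1/6)*log(1 - ρ/(4/3)): its argument vanishes at ρ = 4/3, a logarithmic branch point, modulus 4/3.
The radius of convergence is the smallest modulus among the singular points: 4/3.
The branch term is analytic at (-3/22) - ((1/22)*sqrt(959))*i and contributes nothing to the residue; only the rational part matters.
The factor ρ**2 + 3*ρ/11 + 2 splits as (ρ - a)(ρ - a') with a = (-3/22) - ((1/22)*sqrt(959))*i, a' = (-3/22) + ((1/22)*sqrt(959))*i. At the order-2 pole a set g(ρ) = (ρ - a)^2*(rational part) = [-21*ρ**2/13 + 19*ρ/15 + 7/33] / (ρ - a')^2.
Order-2 pole: residue = g'(a); g'((-3/22) - ((1/22)*sqrt(959))*i) = -((1656611/179337795)*sqrt(959))*i, so the residue is -((1656611/179337795)*sqrt(959))*i.
The branch term is analytic at (-3/22) + ((1/22)*sqrt(959))*i and contributes nothing to the residue; only the rational part matters.
The factor ρ**2 + 3*ρ/11 + 2 splits as (ρ - a)(ρ - a') with a = (-3/22) + ((1/22)*sqrt(959))*i, a' = (-3/22) - ((1/22)*sqrt(959))*i. At the order-2 pole a set g(ρ) = (ρ - a)^2*(rational part) = [-21*ρ**2/13 + 19*ρ/15 + 7/33] / (ρ - a')^2.
Order-2 pole: residue = g'(a); g'((-3/22) + ((1/22)*sqrt(959))*i) = ((1656611/179337795)*sqrt(959))*i, so the residue is ((1656611/179337795)*sqrt(959))*i.
List the singular points by increasing real part (a conjugate pair: the negative imaginary part first).

Radius of convergence at 0: 4/3.
At (-3/22) - ((1/22)*sqrt(959))*i: a pole of order 2; residue -((1656611/179337795)*sqrt(959))*i.
At (-3/22) + ((1/22)*sqrt(959))*i: a pole of order 2; residue ((1656611/179337795)*sqrt(959))*i.
At 4/3: a logarithmic branch point.


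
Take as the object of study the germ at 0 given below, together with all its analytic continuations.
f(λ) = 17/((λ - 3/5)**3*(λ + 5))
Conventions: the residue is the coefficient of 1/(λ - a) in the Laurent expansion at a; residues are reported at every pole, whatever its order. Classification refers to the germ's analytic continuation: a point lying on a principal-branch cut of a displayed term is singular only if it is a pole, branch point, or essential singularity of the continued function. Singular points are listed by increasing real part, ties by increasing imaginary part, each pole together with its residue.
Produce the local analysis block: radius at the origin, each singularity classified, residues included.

Radius of convergence at 0: 3/5.
At -5: a pole of order 1; residue -2125/21952.
At 3/5: a pole of order 3; residue 2125/21952.

Denominator factor (λ + 5): pole of order 1 at -5, modulus 5.
Denominator factor (λ - 3/5)^3: pole of order 3 at 3/5, modulus 3/5.
The radius of convergence is the smallest modulus among the singular points: 3/5.
At the order-1 pole -5 set g(λ) = (λ - (-5))*f(λ) = 17/(λ - 3/5)**3.
Simple pole: residue = g(a) at a = -5, which is -2125/21952.
At the order-3 pole 3/5 set g(λ) = (λ - (3/5))^3*f(λ) = 17/(λ + 5).
Order-3 pole: residue = g''(a)/2; g''(3/5) = 2125/10976, so the residue is 2125/21952.
List the singular points by increasing real part (a conjugate pair: the negative imaginary part first).


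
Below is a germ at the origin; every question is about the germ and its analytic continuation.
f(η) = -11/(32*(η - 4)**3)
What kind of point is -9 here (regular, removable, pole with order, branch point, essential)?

Denominator factors: η - 4 = -13 at η = -9 — none vanishes.
So the germ continues analytically to -9.

The point is a regular point.


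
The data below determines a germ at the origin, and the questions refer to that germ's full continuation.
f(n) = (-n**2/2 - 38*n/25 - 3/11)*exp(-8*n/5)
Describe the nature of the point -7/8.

The point is a regular point.

There is no denominator, hence no pole anywhere.
The factor exp(-8*n/5) is entire.
So the germ continues analytically to -7/8.


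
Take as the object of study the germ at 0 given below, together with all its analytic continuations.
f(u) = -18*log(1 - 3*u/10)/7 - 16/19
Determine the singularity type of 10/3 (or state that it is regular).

The point is a logarithmic branch point.

The term (-18/7)*log(1 - u/(10/3)) has argument 1 - 10/3/(10/3) = 0 at 10/3: a logarithmic (infinitely-sheeted) branch point; the remaining terms are analytic or single-valued there.


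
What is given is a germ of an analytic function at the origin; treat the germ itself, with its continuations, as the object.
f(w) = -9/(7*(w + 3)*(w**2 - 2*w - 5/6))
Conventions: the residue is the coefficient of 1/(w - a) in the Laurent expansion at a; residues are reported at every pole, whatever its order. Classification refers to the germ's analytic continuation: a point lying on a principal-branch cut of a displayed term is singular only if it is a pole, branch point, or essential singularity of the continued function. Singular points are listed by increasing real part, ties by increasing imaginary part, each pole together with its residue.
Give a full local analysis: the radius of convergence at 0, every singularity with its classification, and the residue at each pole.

Radius of convergence at 0: -1 + (1/6)*sqrt(66).
At -3: a pole of order 1; residue -54/595.
At 1 - (1/6)*sqrt(66): a pole of order 1; residue 27/595 + (108/6545)*sqrt(66).
At 1 + (1/6)*sqrt(66): a pole of order 1; residue 27/595 - (108/6545)*sqrt(66).

Denominator factor (w + 3): pole of order 1 at -3, modulus 3.
Denominator factor (w**2 - 2*w - 5/6): discriminant 22/3, real irrational roots 1 + (1/6)*sqrt(66) and 1 - (1/6)*sqrt(66); poles of order 1, moduli 1 + (1/6)*sqrt(66) and -1 + (1/6)*sqrt(66).
The radius of convergence is the smallest modulus among the singular points: -1 + (1/6)*sqrt(66).
At the order-1 pole -3 set g(w) = (w - (-3))*f(w) = -9/(7*(w**2 - 2*w - 5/6)).
Simple pole: residue = g(a) at a = -3, which is -54/595.
The factor w**2 - 2*w - 5/6 splits as (w - a)(w - a') with a = 1 - (1/6)*sqrt(66), a' = 1 + (1/6)*sqrt(66). At the order-1 pole a set g(w) = (w - a)*f(w) = [-9/(7*(w + 3))] / (w - a').
Simple pole: residue = g(a) at a = 1 - (1/6)*sqrt(66), which is 27/595 + (108/6545)*sqrt(66).
The factor w**2 - 2*w - 5/6 splits as (w - a)(w - a') with a = 1 + (1/6)*sqrt(66), a' = 1 - (1/6)*sqrt(66). At the order-1 pole a set g(w) = (w - a)*f(w) = [-9/(7*(w + 3))] / (w - a').
Simple pole: residue = g(a) at a = 1 + (1/6)*sqrt(66), which is 27/595 - (108/6545)*sqrt(66).
List the singular points by increasing real part (a conjugate pair: the negative imaginary part first).


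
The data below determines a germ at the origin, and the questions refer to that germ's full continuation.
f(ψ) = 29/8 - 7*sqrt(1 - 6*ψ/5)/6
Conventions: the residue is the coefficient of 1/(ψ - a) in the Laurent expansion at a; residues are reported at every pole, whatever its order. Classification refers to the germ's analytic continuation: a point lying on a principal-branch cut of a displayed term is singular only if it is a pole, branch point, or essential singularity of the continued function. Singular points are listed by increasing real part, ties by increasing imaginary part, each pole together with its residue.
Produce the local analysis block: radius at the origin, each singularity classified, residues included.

Branch term (-7/6)*sqrt(1 - ψ/(5/6)): its argument vanishes at ψ = 5/6, a square-root branch point, modulus 5/6.
The radius of convergence is the smallest modulus among the singular points: 5/6.

Radius of convergence at 0: 5/6.
At 5/6: an algebraic (square-root) branch point.


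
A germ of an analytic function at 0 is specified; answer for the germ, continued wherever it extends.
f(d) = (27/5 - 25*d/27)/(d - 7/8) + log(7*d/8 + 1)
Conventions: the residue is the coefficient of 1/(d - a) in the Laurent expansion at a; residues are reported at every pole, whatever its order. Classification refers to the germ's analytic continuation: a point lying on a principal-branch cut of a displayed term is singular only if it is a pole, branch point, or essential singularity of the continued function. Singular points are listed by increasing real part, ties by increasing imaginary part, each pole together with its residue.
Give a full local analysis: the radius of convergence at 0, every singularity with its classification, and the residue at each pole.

Denominator factor (d - 7/8): pole of order 1 at 7/8, modulus 7/8.
Branch term (1)*log(1 - d/(-8/7)): its argument vanishes at d = -8/7, a logarithmic branch point, modulus 8/7.
The radius of convergence is the smallest modulus among the singular points: 7/8.
The branch term is analytic at 7/8 and contributes nothing to the residue; only the rational part matters.
At the order-1 pole 7/8 set g(d) = (d - (7/8))*(rational part) = 27/5 - 25*d/27.
Simple pole: residue = g(a) at a = 7/8, which is 4957/1080.
List the singular points by increasing real part (a conjugate pair: the negative imaginary part first).

Radius of convergence at 0: 7/8.
At -8/7: a logarithmic branch point.
At 7/8: a pole of order 1; residue 4957/1080.


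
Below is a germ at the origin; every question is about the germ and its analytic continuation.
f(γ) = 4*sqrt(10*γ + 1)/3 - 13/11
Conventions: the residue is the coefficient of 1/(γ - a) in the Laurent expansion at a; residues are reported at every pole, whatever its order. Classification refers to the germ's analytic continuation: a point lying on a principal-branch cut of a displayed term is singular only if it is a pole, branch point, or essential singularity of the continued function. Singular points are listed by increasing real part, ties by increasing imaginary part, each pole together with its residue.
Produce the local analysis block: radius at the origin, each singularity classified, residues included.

Branch term (4/3)*sqrt(1 - γ/(-1/10)): its argument vanishes at γ = -1/10, a square-root branch point, modulus 1/10.
The radius of convergence is the smallest modulus among the singular points: 1/10.

Radius of convergence at 0: 1/10.
At -1/10: an algebraic (square-root) branch point.


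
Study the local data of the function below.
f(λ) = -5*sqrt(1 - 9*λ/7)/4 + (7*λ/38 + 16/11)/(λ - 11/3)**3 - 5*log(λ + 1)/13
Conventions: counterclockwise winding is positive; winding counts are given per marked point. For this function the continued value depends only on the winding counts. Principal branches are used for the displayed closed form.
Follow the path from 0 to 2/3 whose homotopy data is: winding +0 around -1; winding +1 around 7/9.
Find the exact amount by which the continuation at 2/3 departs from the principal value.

The rational part is single-valued and drops out of the difference; each branch term changes only by its own monodromy.
(-5/13)*log(1 - λ/(-1)): winding 0 around -1, so this term returns to its principal value, contribution 0.
(-5/4)*sqrt(1 - λ/(7/9)): winding +1 is odd, the square root flips sign, contributing -2*(-5/4)*sqrt(1 - (2/3)/(7/9)) = -2*(-5/4)*sqrt(1/7) = (5/14)*sqrt(7).
Summing the contributions at λ = 2/3 gives (5/14)*sqrt(7).

Continued minus principal equals (5/14)*sqrt(7).


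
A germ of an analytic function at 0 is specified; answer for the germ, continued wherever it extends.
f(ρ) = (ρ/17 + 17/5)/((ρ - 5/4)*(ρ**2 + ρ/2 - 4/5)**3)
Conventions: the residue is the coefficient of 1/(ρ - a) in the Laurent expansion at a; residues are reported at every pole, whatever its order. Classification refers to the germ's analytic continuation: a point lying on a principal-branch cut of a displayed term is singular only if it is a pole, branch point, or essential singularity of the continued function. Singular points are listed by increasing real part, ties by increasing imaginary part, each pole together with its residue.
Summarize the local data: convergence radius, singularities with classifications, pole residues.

Radius of convergence at 0: -1/4 + (1/20)*sqrt(345).
At -1/4 - (1/20)*sqrt(345): a pole of order 3; residue -15116800/23249727 + (681748800/10477015867)*sqrt(345).
At -1/4 + (1/20)*sqrt(345): a pole of order 3; residue -15116800/23249727 - (681748800/10477015867)*sqrt(345).
At 5/4: a pole of order 1; residue 30233600/23249727.

Denominator factor (ρ - 5/4): pole of order 1 at 5/4, modulus 5/4.
Denominator factor (ρ**2 + ρ/2 - 4/5)^3: discriminant 69/20, real irrational roots -1/4 + (1/20)*sqrt(345) and -1/4 - (1/20)*sqrt(345); poles of order 3, moduli -1/4 + (1/20)*sqrt(345) and 1/4 + (1/20)*sqrt(345).
The radius of convergence is the smallest modulus among the singular points: -1/4 + (1/20)*sqrt(345).
The factor ρ**2 + ρ/2 - 4/5 splits as (ρ - a)(ρ - a') with a = -1/4 - (1/20)*sqrt(345), a' = -1/4 + (1/20)*sqrt(345). At the order-3 pole a set g(ρ) = (ρ - a)^3*f(ρ) = [(ρ/17 + 17/5)/(ρ - 5/4)] / (ρ - a')^3.
Order-3 pole: residue = g''(a)/2; g''(-1/4 - (1/20)*sqrt(345)) = -30233600/23249727 + (1363497600/10477015867)*sqrt(345), so the residue is -15116800/23249727 + (681748800/10477015867)*sqrt(345).
The factor ρ**2 + ρ/2 - 4/5 splits as (ρ - a)(ρ - a') with a = -1/4 + (1/20)*sqrt(345), a' = -1/4 - (1/20)*sqrt(345). At the order-3 pole a set g(ρ) = (ρ - a)^3*f(ρ) = [(ρ/17 + 17/5)/(ρ - 5/4)] / (ρ - a')^3.
Order-3 pole: residue = g''(a)/2; g''(-1/4 + (1/20)*sqrt(345)) = -30233600/23249727 - (1363497600/10477015867)*sqrt(345), so the residue is -15116800/23249727 - (681748800/10477015867)*sqrt(345).
At the order-1 pole 5/4 set g(ρ) = (ρ - (5/4))*f(ρ) = (ρ/17 + 17/5)/(ρ**2 + ρ/2 - 4/5)**3.
Simple pole: residue = g(a) at a = 5/4, which is 30233600/23249727.
List the singular points by increasing real part (a conjugate pair: the negative imaginary part first).


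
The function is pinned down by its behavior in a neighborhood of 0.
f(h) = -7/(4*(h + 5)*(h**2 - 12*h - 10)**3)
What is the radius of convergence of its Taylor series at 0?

Denominator factor (h + 5): pole of order 1 at -5, modulus 5.
Denominator factor (h**2 - 12*h - 10)^3: discriminant 184, real irrational roots 6 + sqrt(46) and 6 - sqrt(46); poles of order 3, moduli 6 + sqrt(46) and -6 + sqrt(46).
The radius of convergence is the smallest modulus among the singular points: -6 + sqrt(46).

The radius of convergence is -6 + sqrt(46).


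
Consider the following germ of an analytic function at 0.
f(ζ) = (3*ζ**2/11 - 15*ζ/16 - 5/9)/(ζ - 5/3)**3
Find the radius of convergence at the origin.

Denominator factor (ζ - 5/3)^3: pole of order 3 at 5/3, modulus 5/3.
The radius of convergence is the smallest modulus among the singular points: 5/3.

The radius of convergence is 5/3.


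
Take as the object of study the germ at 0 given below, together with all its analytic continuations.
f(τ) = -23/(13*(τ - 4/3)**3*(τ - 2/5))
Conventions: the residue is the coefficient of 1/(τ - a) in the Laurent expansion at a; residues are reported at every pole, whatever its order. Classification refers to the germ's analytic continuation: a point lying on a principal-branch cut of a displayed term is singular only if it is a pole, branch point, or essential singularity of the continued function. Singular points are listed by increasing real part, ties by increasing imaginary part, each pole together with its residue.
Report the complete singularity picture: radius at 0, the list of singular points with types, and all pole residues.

Denominator factor (τ - 4/3)^3: pole of order 3 at 4/3, modulus 4/3.
Denominator factor (τ - 2/5): pole of order 1 at 2/5, modulus 2/5.
The radius of convergence is the smallest modulus among the singular points: 2/5.
At the order-1 pole 2/5 set g(τ) = (τ - (2/5))*f(τ) = -23/(13*(τ - 4/3)**3).
Simple pole: residue = g(a) at a = 2/5, which is 77625/35672.
At the order-3 pole 4/3 set g(τ) = (τ - (4/3))^3*f(τ) = -23/(13*(τ - 2/5)).
Order-3 pole: residue = g''(a)/2; g''(4/3) = -77625/17836, so the residue is -77625/35672.
List the singular points by increasing real part (a conjugate pair: the negative imaginary part first).

Radius of convergence at 0: 2/5.
At 2/5: a pole of order 1; residue 77625/35672.
At 4/3: a pole of order 3; residue -77625/35672.


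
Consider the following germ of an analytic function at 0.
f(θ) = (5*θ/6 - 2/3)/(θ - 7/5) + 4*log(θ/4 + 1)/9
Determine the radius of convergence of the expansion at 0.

Denominator factor (θ - 7/5): pole of order 1 at 7/5, modulus 7/5.
Branch term (4/9)*log(1 - θ/(-4)): its argument vanishes at θ = -4, a logarithmic branch point, modulus 4.
The radius of convergence is the smallest modulus among the singular points: 7/5.

The radius of convergence is 7/5.


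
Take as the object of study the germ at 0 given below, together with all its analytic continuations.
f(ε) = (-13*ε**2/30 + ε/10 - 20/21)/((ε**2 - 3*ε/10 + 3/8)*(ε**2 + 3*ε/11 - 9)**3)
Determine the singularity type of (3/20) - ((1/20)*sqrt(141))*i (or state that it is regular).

The denominator factor ε**2 - 3*ε/10 + 3/8 vanishes at (3/20) - ((1/20)*sqrt(141))*i and appears to the power 1; the numerator there equals (-8341/10500) + ((3/2000)*sqrt(141))*i, nonzero, and no other factor vanishes.
Hence a pole whose order is the multiplicity, 1.

The point is a pole of order 1.


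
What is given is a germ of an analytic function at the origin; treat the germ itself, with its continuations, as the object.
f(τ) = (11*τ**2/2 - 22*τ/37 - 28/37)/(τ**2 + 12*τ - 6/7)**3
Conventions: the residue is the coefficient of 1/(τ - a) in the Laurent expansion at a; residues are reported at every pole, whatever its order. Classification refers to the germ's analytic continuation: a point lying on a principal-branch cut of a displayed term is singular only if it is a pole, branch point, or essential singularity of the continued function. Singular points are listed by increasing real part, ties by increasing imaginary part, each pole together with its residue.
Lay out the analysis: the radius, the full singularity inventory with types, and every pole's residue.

Radius of convergence at 0: -6 + (1/7)*sqrt(1806).
At -6 - (1/7)*sqrt(1806): a pole of order 3; residue -(80521/1129635456)*sqrt(1806).
At -6 + (1/7)*sqrt(1806): a pole of order 3; residue (80521/1129635456)*sqrt(1806).

Denominator factor (τ**2 + 12*τ - 6/7)^3: discriminant 1032/7, real irrational roots -6 + (1/7)*sqrt(1806) and -6 - (1/7)*sqrt(1806); poles of order 3, moduli -6 + (1/7)*sqrt(1806) and 6 + (1/7)*sqrt(1806).
The radius of convergence is the smallest modulus among the singular points: -6 + (1/7)*sqrt(1806).
The factor τ**2 + 12*τ - 6/7 splits as (τ - a)(τ - a') with a = -6 - (1/7)*sqrt(1806), a' = -6 + (1/7)*sqrt(1806). At the order-3 pole a set g(τ) = (τ - a)^3*f(τ) = [11*τ**2/2 - 22*τ/37 - 28/37] / (τ - a')^3.
Order-3 pole: residue = g''(a)/2; g''(-6 - (1/7)*sqrt(1806)) = -(80521/564817728)*sqrt(1806), so the residue is -(80521/1129635456)*sqrt(1806).
The factor τ**2 + 12*τ - 6/7 splits as (τ - a)(τ - a') with a = -6 + (1/7)*sqrt(1806), a' = -6 - (1/7)*sqrt(1806). At the order-3 pole a set g(τ) = (τ - a)^3*f(τ) = [11*τ**2/2 - 22*τ/37 - 28/37] / (τ - a')^3.
Order-3 pole: residue = g''(a)/2; g''(-6 + (1/7)*sqrt(1806)) = (80521/564817728)*sqrt(1806), so the residue is (80521/1129635456)*sqrt(1806).
List the singular points by increasing real part (a conjugate pair: the negative imaginary part first).


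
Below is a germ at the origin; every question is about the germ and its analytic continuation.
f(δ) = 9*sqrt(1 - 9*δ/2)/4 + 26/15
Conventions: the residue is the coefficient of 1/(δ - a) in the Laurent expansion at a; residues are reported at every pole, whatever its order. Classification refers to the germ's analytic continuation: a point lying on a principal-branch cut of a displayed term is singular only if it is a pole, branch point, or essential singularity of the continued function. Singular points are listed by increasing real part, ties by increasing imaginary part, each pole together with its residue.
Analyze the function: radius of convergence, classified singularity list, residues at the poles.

Branch term (9/4)*sqrt(1 - δ/(2/9)): its argument vanishes at δ = 2/9, a square-root branch point, modulus 2/9.
The radius of convergence is the smallest modulus among the singular points: 2/9.

Radius of convergence at 0: 2/9.
At 2/9: an algebraic (square-root) branch point.


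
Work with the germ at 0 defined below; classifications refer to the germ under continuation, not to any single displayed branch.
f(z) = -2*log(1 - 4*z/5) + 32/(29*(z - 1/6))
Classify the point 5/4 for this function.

The term (-2)*log(1 - z/(5/4)) has argument 1 - 5/4/(5/4) = 0 at 5/4: a logarithmic (infinitely-sheeted) branch point; the remaining terms are analytic or single-valued there.

The point is a logarithmic branch point.


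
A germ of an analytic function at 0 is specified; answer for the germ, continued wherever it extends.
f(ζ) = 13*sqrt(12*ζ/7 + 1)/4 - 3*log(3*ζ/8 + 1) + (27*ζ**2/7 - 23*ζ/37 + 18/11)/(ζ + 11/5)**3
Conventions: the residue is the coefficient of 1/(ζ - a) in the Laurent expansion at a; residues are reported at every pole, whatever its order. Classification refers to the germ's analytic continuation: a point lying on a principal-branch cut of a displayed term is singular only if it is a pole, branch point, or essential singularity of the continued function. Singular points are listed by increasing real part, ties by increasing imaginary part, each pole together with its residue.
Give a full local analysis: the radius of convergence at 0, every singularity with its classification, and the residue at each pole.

Radius of convergence at 0: 7/12.
At -8/3: a logarithmic branch point.
At -11/5: a pole of order 3; residue 27/7.
At -7/12: an algebraic (square-root) branch point.

Denominator factor (ζ + 11/5)^3: pole of order 3 at -11/5, modulus 11/5.
Branch term (-3)*log(1 - ζ/(-8/3)): its argument vanishes at ζ = -8/3, a logarithmic branch point, modulus 8/3.
Branch term (13/4)*sqrt(1 - ζ/(-7/12)): its argument vanishes at ζ = -7/12, a square-root branch point, modulus 7/12.
The radius of convergence is the smallest modulus among the singular points: 7/12.
The branch terms are analytic at -11/5 and contribute nothing to the residue; only the rational part matters.
At the order-3 pole -11/5 set g(ζ) = (ζ - (-11/5))^3*(rational part) = 27*ζ**2/7 - 23*ζ/37 + 18/11.
Order-3 pole: residue = g''(a)/2; g''(-11/5) = 54/7, so the residue is 27/7.
List the singular points by increasing real part (a conjugate pair: the negative imaginary part first).


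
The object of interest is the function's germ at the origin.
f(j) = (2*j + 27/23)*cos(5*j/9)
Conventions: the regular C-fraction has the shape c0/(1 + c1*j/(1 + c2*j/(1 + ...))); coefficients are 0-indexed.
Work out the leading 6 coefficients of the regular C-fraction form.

Taylor coefficients (expand at 0): a_0 = 27/23, a_1 = 2, a_2 = -25/138, a_3 = -25/81, a_4 = 625/134136, a_5 = 625/78732.
c0 = a_0 = 27/23. Peel one level at a time: if S = 1 + c*j/S' with S'(0) = 1, then c is the j-coefficient of S and S' = c*j/(S - 1).
S_1 = c0/f = 1 + (-46/27)*j + (4457/1458)*j^2 + ...; c1 = -46/27.
S_2 = c1*j/(S_1 - 1) = 1 + (4457/2484)*j + (111425/685584)*j^2 + ...; c2 = 4457/2484.
S_3 = c2*j/(S_2 - 1) = 1 + (-25/276)*j + (-3125/481356)*j^2 + ...; c3 = -25/276.
S_4 = c3*j/(S_3 - 1) = 1 + (-2875/40113)*j + (-564641375/4827158307)*j^2 + ...; c4 = -2875/40113.
S_5 = c4*j/(S_4 - 1) = 1 + (-196397/120339)*j + ...; c5 = -196397/120339.

The regular C-fraction coefficients are [27/23, -46/27, 4457/2484, -25/276, -2875/40113, -196397/120339].


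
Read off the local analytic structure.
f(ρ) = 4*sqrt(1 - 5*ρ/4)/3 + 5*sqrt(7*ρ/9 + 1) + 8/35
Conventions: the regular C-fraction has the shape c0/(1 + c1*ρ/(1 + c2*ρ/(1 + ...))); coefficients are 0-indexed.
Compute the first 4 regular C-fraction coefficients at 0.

The regular C-fraction coefficients are [689/105, -350/2067, 295259/396864, -78723073/170069184].

Taylor coefficients (expand at 0): a_0 = 689/105, a_1 = 10/9, a_2 = -1655/2592, a_3 = -2935/186624.
c0 = a_0 = 689/105. Peel one level at a time: if S = 1 + c*ρ/S' with S'(0) = 1, then c is the ρ-coefficient of S and S' = c*ρ/(S - 1).
S_1 = c0/f = 1 + (-350/2067)*ρ + (51670325/410158944)*ρ^2 + ...; c1 = -350/2067.
S_2 = c1*ρ/(S_1 - 1) = 1 + (295259/396864)*ρ + (114257/331776)*ρ^2 + ...; c2 = 295259/396864.
S_3 = c2*ρ/(S_2 - 1) = 1 + (-78723073/170069184)*ρ + ...; c3 = -78723073/170069184.


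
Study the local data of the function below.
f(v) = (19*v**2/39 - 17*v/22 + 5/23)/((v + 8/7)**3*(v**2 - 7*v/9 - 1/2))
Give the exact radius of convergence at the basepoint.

Denominator factor (v + 8/7)^3: pole of order 3 at -8/7, modulus 8/7.
Denominator factor (v**2 - 7*v/9 - 1/2): discriminant 211/81, real irrational roots 7/18 + (1/18)*sqrt(211) and 7/18 - (1/18)*sqrt(211); poles of order 1, moduli 7/18 + (1/18)*sqrt(211) and -7/18 + (1/18)*sqrt(211).
The radius of convergence is the smallest modulus among the singular points: -7/18 + (1/18)*sqrt(211).

The radius of convergence is -7/18 + (1/18)*sqrt(211).


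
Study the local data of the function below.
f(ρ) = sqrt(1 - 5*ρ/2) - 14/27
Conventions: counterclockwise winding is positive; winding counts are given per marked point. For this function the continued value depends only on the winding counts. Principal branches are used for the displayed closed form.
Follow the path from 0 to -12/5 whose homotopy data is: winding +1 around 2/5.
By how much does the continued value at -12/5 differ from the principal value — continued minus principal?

Continued minus principal equals -(2)*sqrt(7).

The rational part is single-valued and drops out of the difference; each branch term changes only by its own monodromy.
(1)*sqrt(1 - ρ/(2/5)): winding +1 is odd, the square root flips sign, contributing -2*(1)*sqrt(1 - (-12/5)/(2/5)) = -2*(1)*sqrt(7) = -(2)*sqrt(7).
Summing the contributions at ρ = -12/5 gives -(2)*sqrt(7).


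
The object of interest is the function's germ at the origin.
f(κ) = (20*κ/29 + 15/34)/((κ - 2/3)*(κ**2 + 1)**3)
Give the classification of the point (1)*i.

The denominator factor κ**2 + 1 vanishes at (1)*i and appears to the power 3; the numerator there equals (15/34) + (20/29)*i, nonzero, and no other factor vanishes.
Hence a pole whose order is the multiplicity, 3.

The point is a pole of order 3.


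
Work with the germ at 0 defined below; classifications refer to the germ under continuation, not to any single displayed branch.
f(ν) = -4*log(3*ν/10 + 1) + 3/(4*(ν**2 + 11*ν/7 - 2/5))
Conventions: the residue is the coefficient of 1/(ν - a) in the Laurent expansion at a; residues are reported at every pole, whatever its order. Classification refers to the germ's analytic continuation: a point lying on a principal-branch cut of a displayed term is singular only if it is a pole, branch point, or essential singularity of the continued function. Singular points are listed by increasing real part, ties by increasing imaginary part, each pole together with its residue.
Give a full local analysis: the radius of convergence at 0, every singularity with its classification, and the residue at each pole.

Radius of convergence at 0: -11/14 + (1/70)*sqrt(4985).
At -10/3: a logarithmic branch point.
At -11/14 - (1/70)*sqrt(4985): a pole of order 1; residue -(21/3988)*sqrt(4985).
At -11/14 + (1/70)*sqrt(4985): a pole of order 1; residue (21/3988)*sqrt(4985).

Denominator factor (ν**2 + 11*ν/7 - 2/5): discriminant 997/245, real irrational roots -11/14 + (1/70)*sqrt(4985) and -11/14 - (1/70)*sqrt(4985); poles of order 1, moduli -11/14 + (1/70)*sqrt(4985) and 11/14 + (1/70)*sqrt(4985).
Branch term (-4)*log(1 - ν/(-10/3)): its argument vanishes at ν = -10/3, a logarithmic branch point, modulus 10/3.
The radius of convergence is the smallest modulus among the singular points: -11/14 + (1/70)*sqrt(4985).
The branch term is analytic at -11/14 - (1/70)*sqrt(4985) and contributes nothing to the residue; only the rational part matters.
The factor ν**2 + 11*ν/7 - 2/5 splits as (ν - a)(ν - a') with a = -11/14 - (1/70)*sqrt(4985), a' = -11/14 + (1/70)*sqrt(4985). At the order-1 pole a set g(ν) = (ν - a)*(rational part) = [3/4] / (ν - a').
Simple pole: residue = g(a) at a = -11/14 - (1/70)*sqrt(4985), which is -(21/3988)*sqrt(4985).
The branch term is analytic at -11/14 + (1/70)*sqrt(4985) and contributes nothing to the residue; only the rational part matters.
The factor ν**2 + 11*ν/7 - 2/5 splits as (ν - a)(ν - a') with a = -11/14 + (1/70)*sqrt(4985), a' = -11/14 - (1/70)*sqrt(4985). At the order-1 pole a set g(ν) = (ν - a)*(rational part) = [3/4] / (ν - a').
Simple pole: residue = g(a) at a = -11/14 + (1/70)*sqrt(4985), which is (21/3988)*sqrt(4985).
List the singular points by increasing real part (a conjugate pair: the negative imaginary part first).


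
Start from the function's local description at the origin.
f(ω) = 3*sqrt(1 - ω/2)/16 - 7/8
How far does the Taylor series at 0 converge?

Branch term (3/16)*sqrt(1 - ω/(2)): its argument vanishes at ω = 2, a square-root branch point, modulus 2.
The radius of convergence is the smallest modulus among the singular points: 2.

The radius of convergence is 2.


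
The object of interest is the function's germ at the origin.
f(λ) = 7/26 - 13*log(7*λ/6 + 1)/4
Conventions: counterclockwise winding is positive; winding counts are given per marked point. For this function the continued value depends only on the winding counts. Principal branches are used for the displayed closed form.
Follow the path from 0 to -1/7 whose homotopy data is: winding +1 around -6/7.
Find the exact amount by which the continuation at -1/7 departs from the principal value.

Continued minus principal equals -(13/2)*pi*i.

The rational part is single-valued and drops out of the difference; each branch term changes only by its own monodromy.
(-13/4)*log(1 - λ/(-6/7)): each positive loop around -6/7 adds 2*pi*i to the log, so winding +1 contributes (-13/4)*(1)*2*pi*i = -(13/2)*pi*i.
Summing the contributions at λ = -1/7 gives -(13/2)*pi*i.


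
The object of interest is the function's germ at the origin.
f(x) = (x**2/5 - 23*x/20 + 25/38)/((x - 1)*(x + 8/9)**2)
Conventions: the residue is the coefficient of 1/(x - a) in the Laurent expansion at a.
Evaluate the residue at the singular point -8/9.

At the order-2 pole -8/9 set g(x) = (x - (-8/9))^2*f(x) = (x**2/5 - 23*x/20 + 25/38)/(x - 1).
Order-2 pole: residue = g'(a); g'(-8/9) = 6191/21964, so the residue is 6191/21964.

The residue is 6191/21964.


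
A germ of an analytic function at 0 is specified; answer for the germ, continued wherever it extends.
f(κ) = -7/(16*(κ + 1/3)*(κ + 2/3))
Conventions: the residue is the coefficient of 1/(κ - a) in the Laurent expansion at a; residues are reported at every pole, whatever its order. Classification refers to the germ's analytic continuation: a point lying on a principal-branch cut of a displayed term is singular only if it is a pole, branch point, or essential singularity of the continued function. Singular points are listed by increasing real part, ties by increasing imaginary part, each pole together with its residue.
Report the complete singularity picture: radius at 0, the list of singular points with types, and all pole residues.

Radius of convergence at 0: 1/3.
At -2/3: a pole of order 1; residue 21/16.
At -1/3: a pole of order 1; residue -21/16.

Denominator factor (κ + 2/3): pole of order 1 at -2/3, modulus 2/3.
Denominator factor (κ + 1/3): pole of order 1 at -1/3, modulus 1/3.
The radius of convergence is the smallest modulus among the singular points: 1/3.
At the order-1 pole -2/3 set g(κ) = (κ - (-2/3))*f(κ) = -7/(16*(κ + 1/3)).
Simple pole: residue = g(a) at a = -2/3, which is 21/16.
At the order-1 pole -1/3 set g(κ) = (κ - (-1/3))*f(κ) = -7/(16*(κ + 2/3)).
Simple pole: residue = g(a) at a = -1/3, which is -21/16.
List the singular points by increasing real part (a conjugate pair: the negative imaginary part first).
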